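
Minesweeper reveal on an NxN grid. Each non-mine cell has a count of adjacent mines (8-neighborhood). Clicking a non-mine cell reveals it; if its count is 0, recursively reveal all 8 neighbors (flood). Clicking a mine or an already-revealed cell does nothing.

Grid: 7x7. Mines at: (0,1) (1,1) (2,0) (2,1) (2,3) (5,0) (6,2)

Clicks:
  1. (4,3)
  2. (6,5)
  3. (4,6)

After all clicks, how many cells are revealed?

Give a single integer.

Click 1 (4,3) count=0: revealed 35 new [(0,2) (0,3) (0,4) (0,5) (0,6) (1,2) (1,3) (1,4) (1,5) (1,6) (2,4) (2,5) (2,6) (3,1) (3,2) (3,3) (3,4) (3,5) (3,6) (4,1) (4,2) (4,3) (4,4) (4,5) (4,6) (5,1) (5,2) (5,3) (5,4) (5,5) (5,6) (6,3) (6,4) (6,5) (6,6)] -> total=35
Click 2 (6,5) count=0: revealed 0 new [(none)] -> total=35
Click 3 (4,6) count=0: revealed 0 new [(none)] -> total=35

Answer: 35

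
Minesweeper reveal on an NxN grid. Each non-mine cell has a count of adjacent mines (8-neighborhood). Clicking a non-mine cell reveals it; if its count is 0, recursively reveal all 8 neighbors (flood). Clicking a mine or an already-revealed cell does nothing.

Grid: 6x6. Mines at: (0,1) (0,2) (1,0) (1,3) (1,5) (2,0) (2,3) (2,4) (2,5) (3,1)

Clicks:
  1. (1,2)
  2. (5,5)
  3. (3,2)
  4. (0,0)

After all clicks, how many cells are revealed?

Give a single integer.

Click 1 (1,2) count=4: revealed 1 new [(1,2)] -> total=1
Click 2 (5,5) count=0: revealed 16 new [(3,2) (3,3) (3,4) (3,5) (4,0) (4,1) (4,2) (4,3) (4,4) (4,5) (5,0) (5,1) (5,2) (5,3) (5,4) (5,5)] -> total=17
Click 3 (3,2) count=2: revealed 0 new [(none)] -> total=17
Click 4 (0,0) count=2: revealed 1 new [(0,0)] -> total=18

Answer: 18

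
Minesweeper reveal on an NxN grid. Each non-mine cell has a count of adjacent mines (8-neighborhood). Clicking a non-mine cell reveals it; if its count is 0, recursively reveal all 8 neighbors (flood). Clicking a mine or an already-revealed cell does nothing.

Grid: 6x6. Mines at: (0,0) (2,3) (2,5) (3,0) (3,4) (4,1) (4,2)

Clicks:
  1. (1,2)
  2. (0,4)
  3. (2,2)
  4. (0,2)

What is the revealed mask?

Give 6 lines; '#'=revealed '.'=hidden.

Answer: .#####
.#####
..#...
......
......
......

Derivation:
Click 1 (1,2) count=1: revealed 1 new [(1,2)] -> total=1
Click 2 (0,4) count=0: revealed 9 new [(0,1) (0,2) (0,3) (0,4) (0,5) (1,1) (1,3) (1,4) (1,5)] -> total=10
Click 3 (2,2) count=1: revealed 1 new [(2,2)] -> total=11
Click 4 (0,2) count=0: revealed 0 new [(none)] -> total=11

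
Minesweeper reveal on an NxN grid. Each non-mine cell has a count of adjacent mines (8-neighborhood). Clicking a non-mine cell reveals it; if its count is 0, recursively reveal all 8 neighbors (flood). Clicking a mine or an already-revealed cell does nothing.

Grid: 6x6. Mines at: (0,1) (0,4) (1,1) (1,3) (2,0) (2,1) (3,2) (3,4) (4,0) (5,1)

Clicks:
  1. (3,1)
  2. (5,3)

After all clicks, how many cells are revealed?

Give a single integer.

Click 1 (3,1) count=4: revealed 1 new [(3,1)] -> total=1
Click 2 (5,3) count=0: revealed 8 new [(4,2) (4,3) (4,4) (4,5) (5,2) (5,3) (5,4) (5,5)] -> total=9

Answer: 9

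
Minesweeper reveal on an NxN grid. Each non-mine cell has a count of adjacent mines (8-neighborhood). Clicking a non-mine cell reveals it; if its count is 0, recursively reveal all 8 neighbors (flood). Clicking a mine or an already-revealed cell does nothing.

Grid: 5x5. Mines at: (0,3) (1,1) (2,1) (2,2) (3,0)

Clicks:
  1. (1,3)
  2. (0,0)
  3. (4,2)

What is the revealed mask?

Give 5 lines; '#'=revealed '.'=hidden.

Click 1 (1,3) count=2: revealed 1 new [(1,3)] -> total=1
Click 2 (0,0) count=1: revealed 1 new [(0,0)] -> total=2
Click 3 (4,2) count=0: revealed 11 new [(1,4) (2,3) (2,4) (3,1) (3,2) (3,3) (3,4) (4,1) (4,2) (4,3) (4,4)] -> total=13

Answer: #....
...##
...##
.####
.####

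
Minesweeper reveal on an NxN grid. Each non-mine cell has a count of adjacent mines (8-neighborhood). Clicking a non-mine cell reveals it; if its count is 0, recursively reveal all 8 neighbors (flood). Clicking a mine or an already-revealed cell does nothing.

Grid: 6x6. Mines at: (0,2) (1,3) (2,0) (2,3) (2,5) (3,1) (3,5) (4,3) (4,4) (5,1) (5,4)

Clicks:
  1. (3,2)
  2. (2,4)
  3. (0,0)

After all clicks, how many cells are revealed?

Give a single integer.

Answer: 6

Derivation:
Click 1 (3,2) count=3: revealed 1 new [(3,2)] -> total=1
Click 2 (2,4) count=4: revealed 1 new [(2,4)] -> total=2
Click 3 (0,0) count=0: revealed 4 new [(0,0) (0,1) (1,0) (1,1)] -> total=6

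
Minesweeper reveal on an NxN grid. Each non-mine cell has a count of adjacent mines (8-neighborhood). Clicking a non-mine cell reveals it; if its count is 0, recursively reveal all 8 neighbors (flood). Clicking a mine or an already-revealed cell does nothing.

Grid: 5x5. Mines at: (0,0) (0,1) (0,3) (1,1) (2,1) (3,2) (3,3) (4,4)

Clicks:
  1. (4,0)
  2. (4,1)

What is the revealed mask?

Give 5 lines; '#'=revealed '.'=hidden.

Click 1 (4,0) count=0: revealed 4 new [(3,0) (3,1) (4,0) (4,1)] -> total=4
Click 2 (4,1) count=1: revealed 0 new [(none)] -> total=4

Answer: .....
.....
.....
##...
##...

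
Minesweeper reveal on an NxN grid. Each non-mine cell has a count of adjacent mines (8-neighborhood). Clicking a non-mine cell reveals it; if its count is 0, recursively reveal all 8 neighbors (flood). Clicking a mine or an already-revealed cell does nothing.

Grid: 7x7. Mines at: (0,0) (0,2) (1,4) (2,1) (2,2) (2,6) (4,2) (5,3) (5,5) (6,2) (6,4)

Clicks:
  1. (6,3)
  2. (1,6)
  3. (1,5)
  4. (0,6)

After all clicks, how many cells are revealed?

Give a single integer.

Click 1 (6,3) count=3: revealed 1 new [(6,3)] -> total=1
Click 2 (1,6) count=1: revealed 1 new [(1,6)] -> total=2
Click 3 (1,5) count=2: revealed 1 new [(1,5)] -> total=3
Click 4 (0,6) count=0: revealed 2 new [(0,5) (0,6)] -> total=5

Answer: 5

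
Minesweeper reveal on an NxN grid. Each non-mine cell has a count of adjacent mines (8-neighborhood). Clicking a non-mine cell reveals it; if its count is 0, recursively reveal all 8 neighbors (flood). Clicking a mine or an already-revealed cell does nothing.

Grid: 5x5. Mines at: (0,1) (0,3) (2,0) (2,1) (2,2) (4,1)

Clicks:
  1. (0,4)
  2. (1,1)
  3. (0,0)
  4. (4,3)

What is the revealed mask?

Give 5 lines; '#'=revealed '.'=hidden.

Answer: #...#
.#.##
...##
..###
..###

Derivation:
Click 1 (0,4) count=1: revealed 1 new [(0,4)] -> total=1
Click 2 (1,1) count=4: revealed 1 new [(1,1)] -> total=2
Click 3 (0,0) count=1: revealed 1 new [(0,0)] -> total=3
Click 4 (4,3) count=0: revealed 10 new [(1,3) (1,4) (2,3) (2,4) (3,2) (3,3) (3,4) (4,2) (4,3) (4,4)] -> total=13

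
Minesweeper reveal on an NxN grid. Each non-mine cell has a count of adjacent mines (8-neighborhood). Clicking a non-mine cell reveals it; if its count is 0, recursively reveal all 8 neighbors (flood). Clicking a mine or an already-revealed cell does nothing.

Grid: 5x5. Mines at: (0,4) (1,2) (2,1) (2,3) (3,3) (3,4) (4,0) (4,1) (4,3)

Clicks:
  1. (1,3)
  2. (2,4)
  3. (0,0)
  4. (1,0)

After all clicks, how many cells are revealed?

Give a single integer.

Answer: 6

Derivation:
Click 1 (1,3) count=3: revealed 1 new [(1,3)] -> total=1
Click 2 (2,4) count=3: revealed 1 new [(2,4)] -> total=2
Click 3 (0,0) count=0: revealed 4 new [(0,0) (0,1) (1,0) (1,1)] -> total=6
Click 4 (1,0) count=1: revealed 0 new [(none)] -> total=6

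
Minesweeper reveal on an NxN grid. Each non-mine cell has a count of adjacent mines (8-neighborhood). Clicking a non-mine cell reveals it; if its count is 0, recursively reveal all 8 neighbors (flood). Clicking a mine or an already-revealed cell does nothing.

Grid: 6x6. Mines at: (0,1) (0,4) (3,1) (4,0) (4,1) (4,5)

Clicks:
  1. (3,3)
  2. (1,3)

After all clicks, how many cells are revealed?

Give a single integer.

Answer: 18

Derivation:
Click 1 (3,3) count=0: revealed 18 new [(1,2) (1,3) (1,4) (1,5) (2,2) (2,3) (2,4) (2,5) (3,2) (3,3) (3,4) (3,5) (4,2) (4,3) (4,4) (5,2) (5,3) (5,4)] -> total=18
Click 2 (1,3) count=1: revealed 0 new [(none)] -> total=18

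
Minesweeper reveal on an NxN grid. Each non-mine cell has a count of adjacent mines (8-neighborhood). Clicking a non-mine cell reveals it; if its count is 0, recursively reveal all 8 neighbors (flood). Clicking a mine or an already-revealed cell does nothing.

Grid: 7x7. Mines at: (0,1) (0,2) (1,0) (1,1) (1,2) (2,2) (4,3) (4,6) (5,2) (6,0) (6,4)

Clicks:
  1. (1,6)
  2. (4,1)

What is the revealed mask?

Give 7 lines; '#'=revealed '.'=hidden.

Answer: ...####
...####
...####
...####
.#.....
.......
.......

Derivation:
Click 1 (1,6) count=0: revealed 16 new [(0,3) (0,4) (0,5) (0,6) (1,3) (1,4) (1,5) (1,6) (2,3) (2,4) (2,5) (2,6) (3,3) (3,4) (3,5) (3,6)] -> total=16
Click 2 (4,1) count=1: revealed 1 new [(4,1)] -> total=17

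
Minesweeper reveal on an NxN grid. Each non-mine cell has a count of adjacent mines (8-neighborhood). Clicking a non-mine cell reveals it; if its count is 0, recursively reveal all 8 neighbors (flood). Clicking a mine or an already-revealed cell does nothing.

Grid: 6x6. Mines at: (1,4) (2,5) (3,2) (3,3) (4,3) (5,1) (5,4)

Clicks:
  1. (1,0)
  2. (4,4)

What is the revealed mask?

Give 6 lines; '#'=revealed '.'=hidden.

Answer: ####..
####..
####..
##....
##..#.
......

Derivation:
Click 1 (1,0) count=0: revealed 16 new [(0,0) (0,1) (0,2) (0,3) (1,0) (1,1) (1,2) (1,3) (2,0) (2,1) (2,2) (2,3) (3,0) (3,1) (4,0) (4,1)] -> total=16
Click 2 (4,4) count=3: revealed 1 new [(4,4)] -> total=17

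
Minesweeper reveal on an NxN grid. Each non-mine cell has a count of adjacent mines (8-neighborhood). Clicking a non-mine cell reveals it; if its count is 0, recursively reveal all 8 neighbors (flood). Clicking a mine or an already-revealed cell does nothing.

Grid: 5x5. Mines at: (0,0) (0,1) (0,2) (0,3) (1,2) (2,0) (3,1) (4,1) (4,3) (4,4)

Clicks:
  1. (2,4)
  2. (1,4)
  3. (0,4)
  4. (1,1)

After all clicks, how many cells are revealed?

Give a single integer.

Answer: 8

Derivation:
Click 1 (2,4) count=0: revealed 6 new [(1,3) (1,4) (2,3) (2,4) (3,3) (3,4)] -> total=6
Click 2 (1,4) count=1: revealed 0 new [(none)] -> total=6
Click 3 (0,4) count=1: revealed 1 new [(0,4)] -> total=7
Click 4 (1,1) count=5: revealed 1 new [(1,1)] -> total=8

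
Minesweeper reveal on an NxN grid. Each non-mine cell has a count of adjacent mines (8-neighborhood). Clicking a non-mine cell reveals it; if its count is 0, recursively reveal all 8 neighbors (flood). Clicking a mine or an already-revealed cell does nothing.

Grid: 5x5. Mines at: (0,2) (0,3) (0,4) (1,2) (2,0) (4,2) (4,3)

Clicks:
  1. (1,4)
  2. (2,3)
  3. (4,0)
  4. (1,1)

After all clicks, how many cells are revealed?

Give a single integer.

Answer: 7

Derivation:
Click 1 (1,4) count=2: revealed 1 new [(1,4)] -> total=1
Click 2 (2,3) count=1: revealed 1 new [(2,3)] -> total=2
Click 3 (4,0) count=0: revealed 4 new [(3,0) (3,1) (4,0) (4,1)] -> total=6
Click 4 (1,1) count=3: revealed 1 new [(1,1)] -> total=7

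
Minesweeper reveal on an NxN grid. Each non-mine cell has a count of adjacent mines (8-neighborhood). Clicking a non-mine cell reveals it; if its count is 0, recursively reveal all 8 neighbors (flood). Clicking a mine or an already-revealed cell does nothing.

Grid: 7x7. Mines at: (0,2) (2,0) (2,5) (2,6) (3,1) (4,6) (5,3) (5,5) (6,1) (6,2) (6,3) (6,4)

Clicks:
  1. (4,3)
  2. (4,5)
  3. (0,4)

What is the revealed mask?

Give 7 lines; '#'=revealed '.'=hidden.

Click 1 (4,3) count=1: revealed 1 new [(4,3)] -> total=1
Click 2 (4,5) count=2: revealed 1 new [(4,5)] -> total=2
Click 3 (0,4) count=0: revealed 8 new [(0,3) (0,4) (0,5) (0,6) (1,3) (1,4) (1,5) (1,6)] -> total=10

Answer: ...####
...####
.......
.......
...#.#.
.......
.......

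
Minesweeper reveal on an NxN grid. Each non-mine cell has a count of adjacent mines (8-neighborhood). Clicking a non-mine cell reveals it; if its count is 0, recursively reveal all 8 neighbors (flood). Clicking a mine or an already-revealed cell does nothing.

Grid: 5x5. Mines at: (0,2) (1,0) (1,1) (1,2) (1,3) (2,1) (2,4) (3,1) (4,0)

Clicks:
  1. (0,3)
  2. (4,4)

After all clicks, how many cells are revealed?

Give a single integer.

Click 1 (0,3) count=3: revealed 1 new [(0,3)] -> total=1
Click 2 (4,4) count=0: revealed 6 new [(3,2) (3,3) (3,4) (4,2) (4,3) (4,4)] -> total=7

Answer: 7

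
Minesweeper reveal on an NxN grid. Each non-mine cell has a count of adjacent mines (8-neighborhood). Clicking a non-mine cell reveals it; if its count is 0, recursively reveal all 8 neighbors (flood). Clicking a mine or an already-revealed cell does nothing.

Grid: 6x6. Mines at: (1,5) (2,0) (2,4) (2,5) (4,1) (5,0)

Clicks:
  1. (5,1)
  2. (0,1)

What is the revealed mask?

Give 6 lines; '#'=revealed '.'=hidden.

Answer: #####.
#####.
.###..
.###..
......
.#....

Derivation:
Click 1 (5,1) count=2: revealed 1 new [(5,1)] -> total=1
Click 2 (0,1) count=0: revealed 16 new [(0,0) (0,1) (0,2) (0,3) (0,4) (1,0) (1,1) (1,2) (1,3) (1,4) (2,1) (2,2) (2,3) (3,1) (3,2) (3,3)] -> total=17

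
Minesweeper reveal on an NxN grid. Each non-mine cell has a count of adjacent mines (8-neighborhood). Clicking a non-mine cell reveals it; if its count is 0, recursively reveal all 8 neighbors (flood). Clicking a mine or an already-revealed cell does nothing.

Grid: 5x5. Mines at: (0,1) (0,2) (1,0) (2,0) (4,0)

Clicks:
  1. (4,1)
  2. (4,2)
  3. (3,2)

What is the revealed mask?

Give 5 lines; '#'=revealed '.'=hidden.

Click 1 (4,1) count=1: revealed 1 new [(4,1)] -> total=1
Click 2 (4,2) count=0: revealed 17 new [(0,3) (0,4) (1,1) (1,2) (1,3) (1,4) (2,1) (2,2) (2,3) (2,4) (3,1) (3,2) (3,3) (3,4) (4,2) (4,3) (4,4)] -> total=18
Click 3 (3,2) count=0: revealed 0 new [(none)] -> total=18

Answer: ...##
.####
.####
.####
.####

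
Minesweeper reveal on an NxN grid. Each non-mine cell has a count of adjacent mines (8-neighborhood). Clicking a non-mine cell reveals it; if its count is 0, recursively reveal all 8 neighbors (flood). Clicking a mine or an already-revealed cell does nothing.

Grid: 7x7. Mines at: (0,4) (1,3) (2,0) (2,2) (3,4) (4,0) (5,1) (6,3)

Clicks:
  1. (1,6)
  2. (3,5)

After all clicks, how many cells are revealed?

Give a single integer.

Answer: 17

Derivation:
Click 1 (1,6) count=0: revealed 17 new [(0,5) (0,6) (1,5) (1,6) (2,5) (2,6) (3,5) (3,6) (4,4) (4,5) (4,6) (5,4) (5,5) (5,6) (6,4) (6,5) (6,6)] -> total=17
Click 2 (3,5) count=1: revealed 0 new [(none)] -> total=17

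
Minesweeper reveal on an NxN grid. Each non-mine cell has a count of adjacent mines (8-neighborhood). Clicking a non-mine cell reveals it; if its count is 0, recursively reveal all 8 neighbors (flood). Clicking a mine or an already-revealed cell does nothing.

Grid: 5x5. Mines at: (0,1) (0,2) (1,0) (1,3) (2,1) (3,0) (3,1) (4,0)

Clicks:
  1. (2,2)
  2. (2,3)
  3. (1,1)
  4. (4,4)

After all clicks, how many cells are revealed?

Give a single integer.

Answer: 10

Derivation:
Click 1 (2,2) count=3: revealed 1 new [(2,2)] -> total=1
Click 2 (2,3) count=1: revealed 1 new [(2,3)] -> total=2
Click 3 (1,1) count=4: revealed 1 new [(1,1)] -> total=3
Click 4 (4,4) count=0: revealed 7 new [(2,4) (3,2) (3,3) (3,4) (4,2) (4,3) (4,4)] -> total=10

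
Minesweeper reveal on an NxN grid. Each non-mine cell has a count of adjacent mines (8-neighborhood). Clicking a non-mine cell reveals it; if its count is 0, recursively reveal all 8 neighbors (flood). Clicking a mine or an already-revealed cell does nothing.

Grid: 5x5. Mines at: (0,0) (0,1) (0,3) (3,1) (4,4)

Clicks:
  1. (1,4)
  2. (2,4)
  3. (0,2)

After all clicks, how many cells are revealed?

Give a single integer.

Click 1 (1,4) count=1: revealed 1 new [(1,4)] -> total=1
Click 2 (2,4) count=0: revealed 8 new [(1,2) (1,3) (2,2) (2,3) (2,4) (3,2) (3,3) (3,4)] -> total=9
Click 3 (0,2) count=2: revealed 1 new [(0,2)] -> total=10

Answer: 10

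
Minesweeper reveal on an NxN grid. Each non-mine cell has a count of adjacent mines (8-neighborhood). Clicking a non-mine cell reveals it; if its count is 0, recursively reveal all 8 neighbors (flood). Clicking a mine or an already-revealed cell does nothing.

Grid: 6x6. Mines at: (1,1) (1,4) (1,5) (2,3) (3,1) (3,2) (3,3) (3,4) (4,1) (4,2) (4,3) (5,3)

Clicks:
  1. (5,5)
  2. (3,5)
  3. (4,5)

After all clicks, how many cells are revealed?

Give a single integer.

Click 1 (5,5) count=0: revealed 4 new [(4,4) (4,5) (5,4) (5,5)] -> total=4
Click 2 (3,5) count=1: revealed 1 new [(3,5)] -> total=5
Click 3 (4,5) count=1: revealed 0 new [(none)] -> total=5

Answer: 5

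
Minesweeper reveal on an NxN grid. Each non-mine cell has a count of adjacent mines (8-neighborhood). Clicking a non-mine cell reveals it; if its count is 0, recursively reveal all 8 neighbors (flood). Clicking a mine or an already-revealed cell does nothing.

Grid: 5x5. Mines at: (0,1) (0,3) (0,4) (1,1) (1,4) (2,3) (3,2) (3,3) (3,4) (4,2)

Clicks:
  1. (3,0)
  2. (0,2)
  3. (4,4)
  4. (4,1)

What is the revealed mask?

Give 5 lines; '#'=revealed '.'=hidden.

Click 1 (3,0) count=0: revealed 6 new [(2,0) (2,1) (3,0) (3,1) (4,0) (4,1)] -> total=6
Click 2 (0,2) count=3: revealed 1 new [(0,2)] -> total=7
Click 3 (4,4) count=2: revealed 1 new [(4,4)] -> total=8
Click 4 (4,1) count=2: revealed 0 new [(none)] -> total=8

Answer: ..#..
.....
##...
##...
##..#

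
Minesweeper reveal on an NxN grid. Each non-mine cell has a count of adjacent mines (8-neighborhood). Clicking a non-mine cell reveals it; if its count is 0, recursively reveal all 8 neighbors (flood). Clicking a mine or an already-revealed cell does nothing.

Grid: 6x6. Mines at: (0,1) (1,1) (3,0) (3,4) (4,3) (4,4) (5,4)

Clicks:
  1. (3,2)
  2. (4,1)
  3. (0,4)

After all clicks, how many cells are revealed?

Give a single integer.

Click 1 (3,2) count=1: revealed 1 new [(3,2)] -> total=1
Click 2 (4,1) count=1: revealed 1 new [(4,1)] -> total=2
Click 3 (0,4) count=0: revealed 12 new [(0,2) (0,3) (0,4) (0,5) (1,2) (1,3) (1,4) (1,5) (2,2) (2,3) (2,4) (2,5)] -> total=14

Answer: 14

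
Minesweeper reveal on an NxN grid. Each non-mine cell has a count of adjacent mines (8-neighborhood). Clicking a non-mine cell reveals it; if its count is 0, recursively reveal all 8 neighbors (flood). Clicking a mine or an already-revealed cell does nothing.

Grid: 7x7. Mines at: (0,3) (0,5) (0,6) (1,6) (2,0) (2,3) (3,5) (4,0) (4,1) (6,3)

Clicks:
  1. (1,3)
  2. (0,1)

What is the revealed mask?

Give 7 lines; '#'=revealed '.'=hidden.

Click 1 (1,3) count=2: revealed 1 new [(1,3)] -> total=1
Click 2 (0,1) count=0: revealed 6 new [(0,0) (0,1) (0,2) (1,0) (1,1) (1,2)] -> total=7

Answer: ###....
####...
.......
.......
.......
.......
.......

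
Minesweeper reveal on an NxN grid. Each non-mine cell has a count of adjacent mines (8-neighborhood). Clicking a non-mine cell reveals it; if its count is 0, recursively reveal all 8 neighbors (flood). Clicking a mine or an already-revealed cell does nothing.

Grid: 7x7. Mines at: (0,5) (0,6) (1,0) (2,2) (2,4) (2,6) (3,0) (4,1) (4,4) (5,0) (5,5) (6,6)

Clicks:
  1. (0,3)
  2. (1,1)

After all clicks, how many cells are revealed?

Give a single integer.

Click 1 (0,3) count=0: revealed 8 new [(0,1) (0,2) (0,3) (0,4) (1,1) (1,2) (1,3) (1,4)] -> total=8
Click 2 (1,1) count=2: revealed 0 new [(none)] -> total=8

Answer: 8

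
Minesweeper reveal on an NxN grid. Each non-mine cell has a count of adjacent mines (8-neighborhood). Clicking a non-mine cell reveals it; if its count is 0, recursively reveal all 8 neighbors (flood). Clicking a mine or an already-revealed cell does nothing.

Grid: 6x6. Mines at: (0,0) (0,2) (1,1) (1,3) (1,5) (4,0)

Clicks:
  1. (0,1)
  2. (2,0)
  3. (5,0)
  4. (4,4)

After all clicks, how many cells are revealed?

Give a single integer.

Click 1 (0,1) count=3: revealed 1 new [(0,1)] -> total=1
Click 2 (2,0) count=1: revealed 1 new [(2,0)] -> total=2
Click 3 (5,0) count=1: revealed 1 new [(5,0)] -> total=3
Click 4 (4,4) count=0: revealed 20 new [(2,1) (2,2) (2,3) (2,4) (2,5) (3,1) (3,2) (3,3) (3,4) (3,5) (4,1) (4,2) (4,3) (4,4) (4,5) (5,1) (5,2) (5,3) (5,4) (5,5)] -> total=23

Answer: 23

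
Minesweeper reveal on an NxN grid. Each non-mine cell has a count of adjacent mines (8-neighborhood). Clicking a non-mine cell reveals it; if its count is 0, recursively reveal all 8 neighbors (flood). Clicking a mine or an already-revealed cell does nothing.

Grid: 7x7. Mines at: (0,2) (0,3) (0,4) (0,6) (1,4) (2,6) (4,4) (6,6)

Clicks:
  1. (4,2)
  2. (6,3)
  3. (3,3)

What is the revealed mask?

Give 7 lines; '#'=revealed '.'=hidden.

Answer: ##.....
####...
####...
####...
####...
######.
######.

Derivation:
Click 1 (4,2) count=0: revealed 30 new [(0,0) (0,1) (1,0) (1,1) (1,2) (1,3) (2,0) (2,1) (2,2) (2,3) (3,0) (3,1) (3,2) (3,3) (4,0) (4,1) (4,2) (4,3) (5,0) (5,1) (5,2) (5,3) (5,4) (5,5) (6,0) (6,1) (6,2) (6,3) (6,4) (6,5)] -> total=30
Click 2 (6,3) count=0: revealed 0 new [(none)] -> total=30
Click 3 (3,3) count=1: revealed 0 new [(none)] -> total=30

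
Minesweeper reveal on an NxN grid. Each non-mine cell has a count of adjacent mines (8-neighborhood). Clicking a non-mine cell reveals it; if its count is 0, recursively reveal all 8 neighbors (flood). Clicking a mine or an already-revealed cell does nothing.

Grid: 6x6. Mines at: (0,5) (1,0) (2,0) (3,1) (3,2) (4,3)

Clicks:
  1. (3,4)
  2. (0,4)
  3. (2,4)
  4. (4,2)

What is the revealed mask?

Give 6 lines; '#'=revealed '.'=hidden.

Click 1 (3,4) count=1: revealed 1 new [(3,4)] -> total=1
Click 2 (0,4) count=1: revealed 1 new [(0,4)] -> total=2
Click 3 (2,4) count=0: revealed 19 new [(0,1) (0,2) (0,3) (1,1) (1,2) (1,3) (1,4) (1,5) (2,1) (2,2) (2,3) (2,4) (2,5) (3,3) (3,5) (4,4) (4,5) (5,4) (5,5)] -> total=21
Click 4 (4,2) count=3: revealed 1 new [(4,2)] -> total=22

Answer: .####.
.#####
.#####
...###
..#.##
....##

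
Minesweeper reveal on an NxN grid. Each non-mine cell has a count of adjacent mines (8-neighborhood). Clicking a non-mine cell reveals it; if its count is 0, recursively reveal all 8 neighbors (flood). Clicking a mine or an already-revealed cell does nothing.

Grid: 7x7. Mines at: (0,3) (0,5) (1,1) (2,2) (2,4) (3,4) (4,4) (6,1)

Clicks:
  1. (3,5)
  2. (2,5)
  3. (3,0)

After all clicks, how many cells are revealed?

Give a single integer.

Answer: 16

Derivation:
Click 1 (3,5) count=3: revealed 1 new [(3,5)] -> total=1
Click 2 (2,5) count=2: revealed 1 new [(2,5)] -> total=2
Click 3 (3,0) count=0: revealed 14 new [(2,0) (2,1) (3,0) (3,1) (3,2) (3,3) (4,0) (4,1) (4,2) (4,3) (5,0) (5,1) (5,2) (5,3)] -> total=16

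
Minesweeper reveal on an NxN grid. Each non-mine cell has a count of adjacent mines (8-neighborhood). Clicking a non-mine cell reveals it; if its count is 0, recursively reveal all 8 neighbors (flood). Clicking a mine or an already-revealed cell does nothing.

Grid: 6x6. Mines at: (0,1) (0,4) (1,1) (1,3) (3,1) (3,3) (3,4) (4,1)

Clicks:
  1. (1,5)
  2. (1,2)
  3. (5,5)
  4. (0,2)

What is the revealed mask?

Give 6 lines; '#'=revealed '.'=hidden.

Click 1 (1,5) count=1: revealed 1 new [(1,5)] -> total=1
Click 2 (1,2) count=3: revealed 1 new [(1,2)] -> total=2
Click 3 (5,5) count=0: revealed 8 new [(4,2) (4,3) (4,4) (4,5) (5,2) (5,3) (5,4) (5,5)] -> total=10
Click 4 (0,2) count=3: revealed 1 new [(0,2)] -> total=11

Answer: ..#...
..#..#
......
......
..####
..####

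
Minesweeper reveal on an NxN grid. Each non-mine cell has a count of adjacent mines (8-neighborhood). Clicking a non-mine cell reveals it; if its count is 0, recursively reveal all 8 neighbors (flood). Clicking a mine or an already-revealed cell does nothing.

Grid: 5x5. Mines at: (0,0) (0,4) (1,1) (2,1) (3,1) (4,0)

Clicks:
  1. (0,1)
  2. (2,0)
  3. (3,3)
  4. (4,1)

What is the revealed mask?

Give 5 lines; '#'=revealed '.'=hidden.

Click 1 (0,1) count=2: revealed 1 new [(0,1)] -> total=1
Click 2 (2,0) count=3: revealed 1 new [(2,0)] -> total=2
Click 3 (3,3) count=0: revealed 12 new [(1,2) (1,3) (1,4) (2,2) (2,3) (2,4) (3,2) (3,3) (3,4) (4,2) (4,3) (4,4)] -> total=14
Click 4 (4,1) count=2: revealed 1 new [(4,1)] -> total=15

Answer: .#...
..###
#.###
..###
.####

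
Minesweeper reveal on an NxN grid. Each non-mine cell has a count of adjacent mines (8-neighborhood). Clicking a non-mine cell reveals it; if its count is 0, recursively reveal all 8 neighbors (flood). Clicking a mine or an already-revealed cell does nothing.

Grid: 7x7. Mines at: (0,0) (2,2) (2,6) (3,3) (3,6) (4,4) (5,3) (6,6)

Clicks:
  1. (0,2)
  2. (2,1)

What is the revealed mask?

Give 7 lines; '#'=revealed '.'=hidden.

Answer: .######
.######
.#.###.
.......
.......
.......
.......

Derivation:
Click 1 (0,2) count=0: revealed 15 new [(0,1) (0,2) (0,3) (0,4) (0,5) (0,6) (1,1) (1,2) (1,3) (1,4) (1,5) (1,6) (2,3) (2,4) (2,5)] -> total=15
Click 2 (2,1) count=1: revealed 1 new [(2,1)] -> total=16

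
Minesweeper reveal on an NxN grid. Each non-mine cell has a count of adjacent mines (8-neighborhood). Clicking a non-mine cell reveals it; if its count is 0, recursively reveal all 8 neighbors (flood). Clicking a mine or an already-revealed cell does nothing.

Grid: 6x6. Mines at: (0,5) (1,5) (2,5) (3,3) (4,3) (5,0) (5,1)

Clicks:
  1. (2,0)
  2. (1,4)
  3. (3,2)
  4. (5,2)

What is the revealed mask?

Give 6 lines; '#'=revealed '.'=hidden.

Click 1 (2,0) count=0: revealed 21 new [(0,0) (0,1) (0,2) (0,3) (0,4) (1,0) (1,1) (1,2) (1,3) (1,4) (2,0) (2,1) (2,2) (2,3) (2,4) (3,0) (3,1) (3,2) (4,0) (4,1) (4,2)] -> total=21
Click 2 (1,4) count=3: revealed 0 new [(none)] -> total=21
Click 3 (3,2) count=2: revealed 0 new [(none)] -> total=21
Click 4 (5,2) count=2: revealed 1 new [(5,2)] -> total=22

Answer: #####.
#####.
#####.
###...
###...
..#...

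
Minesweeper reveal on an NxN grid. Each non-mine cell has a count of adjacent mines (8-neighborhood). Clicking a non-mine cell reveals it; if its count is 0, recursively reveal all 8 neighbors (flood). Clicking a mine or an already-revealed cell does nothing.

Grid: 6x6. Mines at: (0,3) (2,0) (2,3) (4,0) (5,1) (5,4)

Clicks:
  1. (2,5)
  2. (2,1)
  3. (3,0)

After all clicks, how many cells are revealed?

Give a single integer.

Answer: 12

Derivation:
Click 1 (2,5) count=0: revealed 10 new [(0,4) (0,5) (1,4) (1,5) (2,4) (2,5) (3,4) (3,5) (4,4) (4,5)] -> total=10
Click 2 (2,1) count=1: revealed 1 new [(2,1)] -> total=11
Click 3 (3,0) count=2: revealed 1 new [(3,0)] -> total=12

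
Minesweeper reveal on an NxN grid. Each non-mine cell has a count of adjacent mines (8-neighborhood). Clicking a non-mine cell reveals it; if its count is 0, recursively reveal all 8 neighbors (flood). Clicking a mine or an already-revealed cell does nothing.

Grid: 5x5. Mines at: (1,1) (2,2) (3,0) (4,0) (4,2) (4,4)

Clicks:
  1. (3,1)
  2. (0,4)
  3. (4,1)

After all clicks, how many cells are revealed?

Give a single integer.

Answer: 12

Derivation:
Click 1 (3,1) count=4: revealed 1 new [(3,1)] -> total=1
Click 2 (0,4) count=0: revealed 10 new [(0,2) (0,3) (0,4) (1,2) (1,3) (1,4) (2,3) (2,4) (3,3) (3,4)] -> total=11
Click 3 (4,1) count=3: revealed 1 new [(4,1)] -> total=12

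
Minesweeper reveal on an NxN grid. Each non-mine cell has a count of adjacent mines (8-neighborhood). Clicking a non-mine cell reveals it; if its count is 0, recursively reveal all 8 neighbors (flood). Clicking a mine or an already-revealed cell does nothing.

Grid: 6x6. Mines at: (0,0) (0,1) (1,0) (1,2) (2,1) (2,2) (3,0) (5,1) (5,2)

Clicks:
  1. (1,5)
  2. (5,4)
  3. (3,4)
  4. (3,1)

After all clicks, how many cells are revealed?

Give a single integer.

Answer: 19

Derivation:
Click 1 (1,5) count=0: revealed 18 new [(0,3) (0,4) (0,5) (1,3) (1,4) (1,5) (2,3) (2,4) (2,5) (3,3) (3,4) (3,5) (4,3) (4,4) (4,5) (5,3) (5,4) (5,5)] -> total=18
Click 2 (5,4) count=0: revealed 0 new [(none)] -> total=18
Click 3 (3,4) count=0: revealed 0 new [(none)] -> total=18
Click 4 (3,1) count=3: revealed 1 new [(3,1)] -> total=19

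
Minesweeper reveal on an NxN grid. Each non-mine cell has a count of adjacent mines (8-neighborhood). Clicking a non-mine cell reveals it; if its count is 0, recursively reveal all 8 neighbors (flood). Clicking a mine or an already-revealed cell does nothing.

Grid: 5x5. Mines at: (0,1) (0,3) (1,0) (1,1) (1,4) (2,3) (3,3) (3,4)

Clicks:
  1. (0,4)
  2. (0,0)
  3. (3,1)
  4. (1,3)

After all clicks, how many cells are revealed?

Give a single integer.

Click 1 (0,4) count=2: revealed 1 new [(0,4)] -> total=1
Click 2 (0,0) count=3: revealed 1 new [(0,0)] -> total=2
Click 3 (3,1) count=0: revealed 9 new [(2,0) (2,1) (2,2) (3,0) (3,1) (3,2) (4,0) (4,1) (4,2)] -> total=11
Click 4 (1,3) count=3: revealed 1 new [(1,3)] -> total=12

Answer: 12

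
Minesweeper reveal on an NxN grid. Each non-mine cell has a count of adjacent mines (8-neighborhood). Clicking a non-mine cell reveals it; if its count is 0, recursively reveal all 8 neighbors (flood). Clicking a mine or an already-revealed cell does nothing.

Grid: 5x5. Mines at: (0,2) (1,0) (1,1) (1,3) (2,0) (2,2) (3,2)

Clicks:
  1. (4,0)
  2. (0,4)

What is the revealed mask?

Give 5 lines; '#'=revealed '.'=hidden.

Click 1 (4,0) count=0: revealed 4 new [(3,0) (3,1) (4,0) (4,1)] -> total=4
Click 2 (0,4) count=1: revealed 1 new [(0,4)] -> total=5

Answer: ....#
.....
.....
##...
##...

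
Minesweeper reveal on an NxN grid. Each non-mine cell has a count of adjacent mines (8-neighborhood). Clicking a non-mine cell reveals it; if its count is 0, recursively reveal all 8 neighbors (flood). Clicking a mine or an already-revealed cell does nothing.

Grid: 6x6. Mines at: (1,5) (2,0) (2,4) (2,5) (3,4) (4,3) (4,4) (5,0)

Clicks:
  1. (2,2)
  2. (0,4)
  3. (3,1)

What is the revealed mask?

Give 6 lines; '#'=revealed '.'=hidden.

Click 1 (2,2) count=0: revealed 16 new [(0,0) (0,1) (0,2) (0,3) (0,4) (1,0) (1,1) (1,2) (1,3) (1,4) (2,1) (2,2) (2,3) (3,1) (3,2) (3,3)] -> total=16
Click 2 (0,4) count=1: revealed 0 new [(none)] -> total=16
Click 3 (3,1) count=1: revealed 0 new [(none)] -> total=16

Answer: #####.
#####.
.###..
.###..
......
......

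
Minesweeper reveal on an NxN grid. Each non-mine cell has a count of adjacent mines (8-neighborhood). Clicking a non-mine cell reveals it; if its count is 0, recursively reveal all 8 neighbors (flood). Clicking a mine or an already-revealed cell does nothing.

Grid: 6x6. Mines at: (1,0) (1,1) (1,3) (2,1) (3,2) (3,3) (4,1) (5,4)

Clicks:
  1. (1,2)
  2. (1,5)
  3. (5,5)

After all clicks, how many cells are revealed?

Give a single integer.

Answer: 12

Derivation:
Click 1 (1,2) count=3: revealed 1 new [(1,2)] -> total=1
Click 2 (1,5) count=0: revealed 10 new [(0,4) (0,5) (1,4) (1,5) (2,4) (2,5) (3,4) (3,5) (4,4) (4,5)] -> total=11
Click 3 (5,5) count=1: revealed 1 new [(5,5)] -> total=12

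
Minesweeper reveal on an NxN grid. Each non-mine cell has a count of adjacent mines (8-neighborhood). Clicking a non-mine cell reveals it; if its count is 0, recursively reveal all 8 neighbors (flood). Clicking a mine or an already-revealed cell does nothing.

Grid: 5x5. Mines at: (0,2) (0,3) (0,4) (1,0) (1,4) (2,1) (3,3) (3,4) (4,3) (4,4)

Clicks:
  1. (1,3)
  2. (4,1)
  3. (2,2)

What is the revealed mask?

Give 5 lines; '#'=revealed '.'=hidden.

Answer: .....
...#.
..#..
###..
###..

Derivation:
Click 1 (1,3) count=4: revealed 1 new [(1,3)] -> total=1
Click 2 (4,1) count=0: revealed 6 new [(3,0) (3,1) (3,2) (4,0) (4,1) (4,2)] -> total=7
Click 3 (2,2) count=2: revealed 1 new [(2,2)] -> total=8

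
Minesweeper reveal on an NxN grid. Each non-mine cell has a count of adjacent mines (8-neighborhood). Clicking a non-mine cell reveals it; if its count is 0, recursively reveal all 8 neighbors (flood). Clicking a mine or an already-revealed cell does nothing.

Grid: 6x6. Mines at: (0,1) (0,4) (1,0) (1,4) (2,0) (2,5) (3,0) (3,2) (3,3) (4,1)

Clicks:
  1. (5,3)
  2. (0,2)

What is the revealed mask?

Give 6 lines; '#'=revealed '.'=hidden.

Answer: ..#...
......
......
....##
..####
..####

Derivation:
Click 1 (5,3) count=0: revealed 10 new [(3,4) (3,5) (4,2) (4,3) (4,4) (4,5) (5,2) (5,3) (5,4) (5,5)] -> total=10
Click 2 (0,2) count=1: revealed 1 new [(0,2)] -> total=11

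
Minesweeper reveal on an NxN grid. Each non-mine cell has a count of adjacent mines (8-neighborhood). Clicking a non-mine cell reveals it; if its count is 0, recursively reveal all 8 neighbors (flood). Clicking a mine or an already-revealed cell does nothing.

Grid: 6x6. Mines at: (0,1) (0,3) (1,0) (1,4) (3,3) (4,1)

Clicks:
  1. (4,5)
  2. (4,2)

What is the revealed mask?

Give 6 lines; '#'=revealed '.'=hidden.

Click 1 (4,5) count=0: revealed 12 new [(2,4) (2,5) (3,4) (3,5) (4,2) (4,3) (4,4) (4,5) (5,2) (5,3) (5,4) (5,5)] -> total=12
Click 2 (4,2) count=2: revealed 0 new [(none)] -> total=12

Answer: ......
......
....##
....##
..####
..####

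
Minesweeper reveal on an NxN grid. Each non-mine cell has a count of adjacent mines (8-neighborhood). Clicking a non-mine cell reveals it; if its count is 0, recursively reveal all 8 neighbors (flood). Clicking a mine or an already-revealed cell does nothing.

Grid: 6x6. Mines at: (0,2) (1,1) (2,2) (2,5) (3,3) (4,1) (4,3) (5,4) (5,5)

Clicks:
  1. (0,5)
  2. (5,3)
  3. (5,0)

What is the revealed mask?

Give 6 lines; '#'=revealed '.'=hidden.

Click 1 (0,5) count=0: revealed 6 new [(0,3) (0,4) (0,5) (1,3) (1,4) (1,5)] -> total=6
Click 2 (5,3) count=2: revealed 1 new [(5,3)] -> total=7
Click 3 (5,0) count=1: revealed 1 new [(5,0)] -> total=8

Answer: ...###
...###
......
......
......
#..#..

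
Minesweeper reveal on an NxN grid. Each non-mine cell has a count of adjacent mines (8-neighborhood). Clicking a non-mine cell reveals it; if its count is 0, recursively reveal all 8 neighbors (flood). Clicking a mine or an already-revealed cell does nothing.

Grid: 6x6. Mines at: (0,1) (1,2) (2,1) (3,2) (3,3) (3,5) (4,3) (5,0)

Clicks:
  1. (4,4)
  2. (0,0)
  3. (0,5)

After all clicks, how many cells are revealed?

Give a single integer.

Click 1 (4,4) count=3: revealed 1 new [(4,4)] -> total=1
Click 2 (0,0) count=1: revealed 1 new [(0,0)] -> total=2
Click 3 (0,5) count=0: revealed 9 new [(0,3) (0,4) (0,5) (1,3) (1,4) (1,5) (2,3) (2,4) (2,5)] -> total=11

Answer: 11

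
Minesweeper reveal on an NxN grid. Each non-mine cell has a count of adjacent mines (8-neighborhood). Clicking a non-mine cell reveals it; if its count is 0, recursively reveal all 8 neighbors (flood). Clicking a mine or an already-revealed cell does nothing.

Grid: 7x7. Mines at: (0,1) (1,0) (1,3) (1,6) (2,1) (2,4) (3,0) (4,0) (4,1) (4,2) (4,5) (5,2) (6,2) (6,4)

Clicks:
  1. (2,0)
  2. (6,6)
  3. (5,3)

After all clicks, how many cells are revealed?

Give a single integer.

Answer: 6

Derivation:
Click 1 (2,0) count=3: revealed 1 new [(2,0)] -> total=1
Click 2 (6,6) count=0: revealed 4 new [(5,5) (5,6) (6,5) (6,6)] -> total=5
Click 3 (5,3) count=4: revealed 1 new [(5,3)] -> total=6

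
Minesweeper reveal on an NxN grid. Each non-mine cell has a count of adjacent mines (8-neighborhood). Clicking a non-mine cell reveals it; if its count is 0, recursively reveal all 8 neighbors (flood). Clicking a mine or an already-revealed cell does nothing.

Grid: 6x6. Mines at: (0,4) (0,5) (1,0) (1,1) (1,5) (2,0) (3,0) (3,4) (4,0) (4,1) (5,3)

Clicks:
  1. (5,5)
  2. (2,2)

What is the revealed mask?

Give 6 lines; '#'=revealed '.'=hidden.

Click 1 (5,5) count=0: revealed 4 new [(4,4) (4,5) (5,4) (5,5)] -> total=4
Click 2 (2,2) count=1: revealed 1 new [(2,2)] -> total=5

Answer: ......
......
..#...
......
....##
....##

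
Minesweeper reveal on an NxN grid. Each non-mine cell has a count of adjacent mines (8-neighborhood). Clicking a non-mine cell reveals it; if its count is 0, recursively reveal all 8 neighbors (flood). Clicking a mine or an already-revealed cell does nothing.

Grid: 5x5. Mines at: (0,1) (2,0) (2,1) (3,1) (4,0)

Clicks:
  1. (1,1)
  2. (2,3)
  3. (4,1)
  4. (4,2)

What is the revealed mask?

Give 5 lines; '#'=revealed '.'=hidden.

Click 1 (1,1) count=3: revealed 1 new [(1,1)] -> total=1
Click 2 (2,3) count=0: revealed 15 new [(0,2) (0,3) (0,4) (1,2) (1,3) (1,4) (2,2) (2,3) (2,4) (3,2) (3,3) (3,4) (4,2) (4,3) (4,4)] -> total=16
Click 3 (4,1) count=2: revealed 1 new [(4,1)] -> total=17
Click 4 (4,2) count=1: revealed 0 new [(none)] -> total=17

Answer: ..###
.####
..###
..###
.####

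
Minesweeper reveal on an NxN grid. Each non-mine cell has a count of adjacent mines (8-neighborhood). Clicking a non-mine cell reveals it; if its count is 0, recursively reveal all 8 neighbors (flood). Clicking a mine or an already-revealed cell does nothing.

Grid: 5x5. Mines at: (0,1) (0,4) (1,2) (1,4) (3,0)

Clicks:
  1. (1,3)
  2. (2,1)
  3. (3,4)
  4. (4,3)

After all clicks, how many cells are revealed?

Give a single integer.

Click 1 (1,3) count=3: revealed 1 new [(1,3)] -> total=1
Click 2 (2,1) count=2: revealed 1 new [(2,1)] -> total=2
Click 3 (3,4) count=0: revealed 11 new [(2,2) (2,3) (2,4) (3,1) (3,2) (3,3) (3,4) (4,1) (4,2) (4,3) (4,4)] -> total=13
Click 4 (4,3) count=0: revealed 0 new [(none)] -> total=13

Answer: 13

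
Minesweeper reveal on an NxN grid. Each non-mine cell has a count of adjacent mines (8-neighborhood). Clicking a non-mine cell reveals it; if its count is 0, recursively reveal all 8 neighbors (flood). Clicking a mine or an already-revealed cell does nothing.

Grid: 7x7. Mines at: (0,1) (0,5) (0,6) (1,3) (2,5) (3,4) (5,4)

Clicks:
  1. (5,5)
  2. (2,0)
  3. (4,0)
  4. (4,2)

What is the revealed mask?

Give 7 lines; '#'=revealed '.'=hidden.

Answer: .......
###....
####...
####...
####...
####.#.
####...

Derivation:
Click 1 (5,5) count=1: revealed 1 new [(5,5)] -> total=1
Click 2 (2,0) count=0: revealed 23 new [(1,0) (1,1) (1,2) (2,0) (2,1) (2,2) (2,3) (3,0) (3,1) (3,2) (3,3) (4,0) (4,1) (4,2) (4,3) (5,0) (5,1) (5,2) (5,3) (6,0) (6,1) (6,2) (6,3)] -> total=24
Click 3 (4,0) count=0: revealed 0 new [(none)] -> total=24
Click 4 (4,2) count=0: revealed 0 new [(none)] -> total=24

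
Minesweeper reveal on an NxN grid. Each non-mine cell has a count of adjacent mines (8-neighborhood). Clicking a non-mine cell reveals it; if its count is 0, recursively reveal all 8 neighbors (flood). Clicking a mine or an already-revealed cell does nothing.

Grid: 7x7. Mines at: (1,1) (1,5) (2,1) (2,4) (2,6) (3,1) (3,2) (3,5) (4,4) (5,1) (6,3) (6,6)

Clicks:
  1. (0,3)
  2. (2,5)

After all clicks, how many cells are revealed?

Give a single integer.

Answer: 7

Derivation:
Click 1 (0,3) count=0: revealed 6 new [(0,2) (0,3) (0,4) (1,2) (1,3) (1,4)] -> total=6
Click 2 (2,5) count=4: revealed 1 new [(2,5)] -> total=7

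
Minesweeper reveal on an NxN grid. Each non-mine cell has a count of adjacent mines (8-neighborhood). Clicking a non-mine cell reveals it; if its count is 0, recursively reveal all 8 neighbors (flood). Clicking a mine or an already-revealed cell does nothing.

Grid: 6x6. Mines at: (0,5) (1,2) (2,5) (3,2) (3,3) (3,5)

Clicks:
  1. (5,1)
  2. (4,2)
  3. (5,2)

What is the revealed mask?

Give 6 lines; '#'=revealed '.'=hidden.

Answer: ##....
##....
##....
##....
######
######

Derivation:
Click 1 (5,1) count=0: revealed 20 new [(0,0) (0,1) (1,0) (1,1) (2,0) (2,1) (3,0) (3,1) (4,0) (4,1) (4,2) (4,3) (4,4) (4,5) (5,0) (5,1) (5,2) (5,3) (5,4) (5,5)] -> total=20
Click 2 (4,2) count=2: revealed 0 new [(none)] -> total=20
Click 3 (5,2) count=0: revealed 0 new [(none)] -> total=20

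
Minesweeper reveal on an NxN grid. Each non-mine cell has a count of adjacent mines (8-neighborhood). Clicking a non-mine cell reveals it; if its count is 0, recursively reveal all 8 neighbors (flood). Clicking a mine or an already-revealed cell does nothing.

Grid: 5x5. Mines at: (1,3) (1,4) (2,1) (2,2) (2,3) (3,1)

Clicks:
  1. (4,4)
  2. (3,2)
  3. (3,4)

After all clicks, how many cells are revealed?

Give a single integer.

Click 1 (4,4) count=0: revealed 6 new [(3,2) (3,3) (3,4) (4,2) (4,3) (4,4)] -> total=6
Click 2 (3,2) count=4: revealed 0 new [(none)] -> total=6
Click 3 (3,4) count=1: revealed 0 new [(none)] -> total=6

Answer: 6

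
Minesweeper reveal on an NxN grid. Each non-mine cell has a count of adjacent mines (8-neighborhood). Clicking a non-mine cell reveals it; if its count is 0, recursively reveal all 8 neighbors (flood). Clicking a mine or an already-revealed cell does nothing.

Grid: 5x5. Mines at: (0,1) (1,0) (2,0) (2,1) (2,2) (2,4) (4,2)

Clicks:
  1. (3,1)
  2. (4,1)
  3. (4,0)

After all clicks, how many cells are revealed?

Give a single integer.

Click 1 (3,1) count=4: revealed 1 new [(3,1)] -> total=1
Click 2 (4,1) count=1: revealed 1 new [(4,1)] -> total=2
Click 3 (4,0) count=0: revealed 2 new [(3,0) (4,0)] -> total=4

Answer: 4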